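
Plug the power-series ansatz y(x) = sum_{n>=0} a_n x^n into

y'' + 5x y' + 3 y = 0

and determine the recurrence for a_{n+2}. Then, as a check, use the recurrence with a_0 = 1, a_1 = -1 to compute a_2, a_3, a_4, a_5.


Substitute y = sum_n a_n x^n.
y''(x) has coefficient (n+2)(n+1) a_{n+2} at x^n;
5 x y'(x) has coefficient 5 n a_n at x^n (shift);
3 y(x) has coefficient 3 a_n at x^n.
Matching x^n: (n+2)(n+1) a_{n+2} + (5n + 3) a_n = 0.
Thus a_{n+2} = (-5n - 3) / ((n+1)(n+2)) * a_n.

Check with a_0 = 1, a_1 = -1 (apply the recurrence for n = 0, 1, 2, 3): a_0 = 1, a_1 = -1, a_2 = -3/2, a_3 = 4/3, a_4 = 13/8, a_5 = -6/5.

a_(n+2) = (-5n - 3) / ((n+1)(n+2)) * a_n; check: a_0 = 1, a_1 = -1, a_2 = -3/2, a_3 = 4/3, a_4 = 13/8, a_5 = -6/5


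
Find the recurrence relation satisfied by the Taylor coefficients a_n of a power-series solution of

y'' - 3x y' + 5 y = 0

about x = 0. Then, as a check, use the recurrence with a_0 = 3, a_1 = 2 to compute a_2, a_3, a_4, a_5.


Substitute y = sum_n a_n x^n.
y''(x) has coefficient (n+2)(n+1) a_{n+2} at x^n;
-3 x y'(x) has coefficient -3 n a_n at x^n (shift);
5 y(x) has coefficient 5 a_n at x^n.
Matching x^n: (n+2)(n+1) a_{n+2} + (-3n + 5) a_n = 0.
Thus a_{n+2} = (3n - 5) / ((n+1)(n+2)) * a_n.

Check with a_0 = 3, a_1 = 2 (apply the recurrence for n = 0, 1, 2, 3): a_0 = 3, a_1 = 2, a_2 = -15/2, a_3 = -2/3, a_4 = -5/8, a_5 = -2/15.

a_(n+2) = (3n - 5) / ((n+1)(n+2)) * a_n; check: a_0 = 3, a_1 = 2, a_2 = -15/2, a_3 = -2/3, a_4 = -5/8, a_5 = -2/15


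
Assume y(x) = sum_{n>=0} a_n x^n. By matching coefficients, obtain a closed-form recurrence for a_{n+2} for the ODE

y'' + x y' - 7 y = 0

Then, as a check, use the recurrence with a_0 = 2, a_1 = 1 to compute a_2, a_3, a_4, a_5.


Substitute y = sum_n a_n x^n.
y''(x) has coefficient (n+2)(n+1) a_{n+2} at x^n;
x y'(x) has coefficient n a_n at x^n (shift);
-7 y(x) has coefficient -7 a_n at x^n.
Matching x^n: (n+2)(n+1) a_{n+2} + (n - 7) a_n = 0.
Thus a_{n+2} = (-n + 7) / ((n+1)(n+2)) * a_n.

Check with a_0 = 2, a_1 = 1 (apply the recurrence for n = 0, 1, 2, 3): a_0 = 2, a_1 = 1, a_2 = 7, a_3 = 1, a_4 = 35/12, a_5 = 1/5.

a_(n+2) = (-n + 7) / ((n+1)(n+2)) * a_n; check: a_0 = 2, a_1 = 1, a_2 = 7, a_3 = 1, a_4 = 35/12, a_5 = 1/5


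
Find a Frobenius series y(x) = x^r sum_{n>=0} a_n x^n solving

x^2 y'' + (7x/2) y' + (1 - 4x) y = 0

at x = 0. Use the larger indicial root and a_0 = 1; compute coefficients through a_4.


Write in Frobenius form y'' + (p(x)/x) y' + (q(x)/x^2) y = 0:
  p(x) = 7/2,  q(x) = 1 - 4x.
Indicial equation: r(r-1) + (7/2) r + (1) = 0 -> roots r_1 = -1/2, r_2 = -2.
Take r = r_1 = -1/2. Let y(x) = x^r sum_{n>=0} a_n x^n with a_0 = 1.
Substitute y = x^r sum a_n x^n and match x^{r+n}. The recurrence is
  D(n) a_n - 4 a_{n-1} = 0,  where D(n) = (r+n)(r+n-1) + (7/2)(r+n) + (1).
  a_n = 4 / D(n) * a_{n-1}.
Since the indicial polynomial factors as (r - r_1)(r - r_2), D(n) = (r_1 + n - r_1)(r_1 + n - r_2) = n(n + 3/2).
Evaluating step by step (a_0 = 1):
  n = 1: D(1) = 1(1 + 3/2) = 5/2; numerator = 4(1) = 4; a_1 = (4)/(5/2) = 8/5
  n = 2: D(2) = 2(2 + 3/2) = 7; numerator = 4(8/5) = 32/5; a_2 = (32/5)/(7) = 32/35
  n = 3: D(3) = 3(3 + 3/2) = 27/2; numerator = 4(32/35) = 128/35; a_3 = (128/35)/(27/2) = 256/945
  n = 4: D(4) = 4(4 + 3/2) = 22; numerator = 4(256/945) = 1024/945; a_4 = (1024/945)/(22) = 512/10395

r = -1/2; a_0 = 1; a_1 = 8/5; a_2 = 32/35; a_3 = 256/945; a_4 = 512/10395


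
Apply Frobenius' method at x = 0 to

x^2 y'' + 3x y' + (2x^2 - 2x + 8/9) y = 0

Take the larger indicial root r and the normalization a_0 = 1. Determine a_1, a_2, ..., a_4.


Write in Frobenius form y'' + (p(x)/x) y' + (q(x)/x^2) y = 0:
  p(x) = 3,  q(x) = 2x^2 - 2x + 8/9.
Indicial equation: r(r-1) + (3) r + (8/9) = 0 -> roots r_1 = -2/3, r_2 = -4/3.
Take r = r_1 = -2/3. Let y(x) = x^r sum_{n>=0} a_n x^n with a_0 = 1.
Substitute y = x^r sum a_n x^n and match x^{r+n}. The recurrence is
  D(n) a_n - 2 a_{n-1} + 2 a_{n-2} = 0,  where D(n) = (r+n)(r+n-1) + (3)(r+n) + (8/9).
  a_n = [2 a_{n-1} - 2 a_{n-2}] / D(n).
Since the indicial polynomial factors as (r - r_1)(r - r_2), D(n) = (r_1 + n - r_1)(r_1 + n - r_2) = n(n + 2/3).
Evaluating step by step (a_0 = 1):
  n = 1: D(1) = 1(1 + 2/3) = 5/3; numerator = 2(1) = 2; a_1 = (2)/(5/3) = 6/5
  n = 2: D(2) = 2(2 + 2/3) = 16/3; numerator = 2(6/5) - 2(1) = 2/5; a_2 = (2/5)/(16/3) = 3/40
  n = 3: D(3) = 3(3 + 2/3) = 11; numerator = 2(3/40) - 2(6/5) = -9/4; a_3 = (-9/4)/(11) = -9/44
  n = 4: D(4) = 4(4 + 2/3) = 56/3; numerator = 2(-9/44) - 2(3/40) = -123/220; a_4 = (-123/220)/(56/3) = -369/12320

r = -2/3; a_0 = 1; a_1 = 6/5; a_2 = 3/40; a_3 = -9/44; a_4 = -369/12320


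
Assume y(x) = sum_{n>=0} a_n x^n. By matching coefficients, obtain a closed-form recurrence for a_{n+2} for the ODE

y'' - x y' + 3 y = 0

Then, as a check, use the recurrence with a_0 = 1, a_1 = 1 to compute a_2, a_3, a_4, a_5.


Substitute y = sum_n a_n x^n.
y''(x) has coefficient (n+2)(n+1) a_{n+2} at x^n;
-x y'(x) has coefficient -n a_n at x^n (shift);
3 y(x) has coefficient 3 a_n at x^n.
Matching x^n: (n+2)(n+1) a_{n+2} + (-n + 3) a_n = 0.
Thus a_{n+2} = (n - 3) / ((n+1)(n+2)) * a_n.

Check with a_0 = 1, a_1 = 1 (apply the recurrence for n = 0, 1, 2, 3): a_0 = 1, a_1 = 1, a_2 = -3/2, a_3 = -1/3, a_4 = 1/8, a_5 = 0.

a_(n+2) = (n - 3) / ((n+1)(n+2)) * a_n; check: a_0 = 1, a_1 = 1, a_2 = -3/2, a_3 = -1/3, a_4 = 1/8, a_5 = 0


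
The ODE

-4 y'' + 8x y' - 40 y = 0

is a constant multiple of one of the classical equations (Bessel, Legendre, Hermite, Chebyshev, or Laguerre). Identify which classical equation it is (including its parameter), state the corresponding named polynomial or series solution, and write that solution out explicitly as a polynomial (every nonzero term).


All three coefficients share the factor -4; dividing through by -4 gives  y'' - 2x y' + 10 y = 0.
This matches the Hermite equation y'' - 2x y' + 2n y = 0 with 2n = 10, so n = 5; the polynomial solution is H_5(x).
With y = sum_k a_k x^k, matching x^k gives (k+2)(k+1) a_{k+2} = 2(k - n) a_k = 2(k - 5) a_k. The right side vanishes at k = 5, so the series with the parity of 5 terminates at degree 5.
Standard normalization: leading coefficient of H_n is 2^n, so a_5 = 2^5 = 32. Work downward with a_k = (k+1)(k+2) a_{k+2} / (2(k - n)):
  a_3 = (4)(5)(32) / (2(3 - 5)) = 640/(-4) = -160
  a_1 = (2)(3)(-160) / (2(1 - 5)) = -960/(-8) = 120
Hence H_5(x) = 32 x^5 - 160 x^3 + 120 x.

H_5(x); series = 32 x^5 - 160 x^3 + 120 x


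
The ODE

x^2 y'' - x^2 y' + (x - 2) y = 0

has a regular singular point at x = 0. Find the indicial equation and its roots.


Divide by x^2 to reach normal form y'' + P_1(x) y' + P_2(x) y = 0 with P_1(x) = -1 and P_2(x) = 1/x - 2/x^2.
x = 0 is a singular point because the y-coefficient 1/x - 2/x^2 has a pole at x = 0.
It is a regular singular point because x P_1(x) = p(x) = -x and x^2 P_2(x) = q(x) = x - 2 are polynomials, hence analytic at x = 0.
p(0) = 0,  q(0) = -2.
Indicial equation: r(r-1) + p(0) r + q(0) = 0, i.e. r^2 + (p(0) - 1) r + q(0) = 0, i.e. r^2 - 1 r - 2 = 0.
Discriminant: (-1)^2 - 4(-2) = 9, so r = (1 ± 3)/2.
Solving: r_1 = 2, r_2 = -1.

indicial: r^2 - 1 r - 2 = 0; roots r_1 = 2, r_2 = -1


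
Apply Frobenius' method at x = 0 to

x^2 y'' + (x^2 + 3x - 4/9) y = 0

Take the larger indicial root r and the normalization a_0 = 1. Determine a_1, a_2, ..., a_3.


Write in Frobenius form y'' + (p(x)/x) y' + (q(x)/x^2) y = 0:
  p(x) = 0,  q(x) = x^2 + 3x - 4/9.
Indicial equation: r(r-1) + (0) r + (-4/9) = 0 -> roots r_1 = 4/3, r_2 = -1/3.
Take r = r_1 = 4/3. Let y(x) = x^r sum_{n>=0} a_n x^n with a_0 = 1.
Substitute y = x^r sum a_n x^n and match x^{r+n}. The recurrence is
  D(n) a_n + 3 a_{n-1} + 1 a_{n-2} = 0,  where D(n) = (r+n)(r+n-1) + (0)(r+n) + (-4/9).
  a_n = [-3 a_{n-1} - 1 a_{n-2}] / D(n).
Since the indicial polynomial factors as (r - r_1)(r - r_2), D(n) = (r_1 + n - r_1)(r_1 + n - r_2) = n(n + 5/3).
Evaluating step by step (a_0 = 1):
  n = 1: D(1) = 1(1 + 5/3) = 8/3; numerator = -3(1) = -3; a_1 = (-3)/(8/3) = -9/8
  n = 2: D(2) = 2(2 + 5/3) = 22/3; numerator = -3(-9/8) - 1(1) = 19/8; a_2 = (19/8)/(22/3) = 57/176
  n = 3: D(3) = 3(3 + 5/3) = 14; numerator = -3(57/176) - 1(-9/8) = 27/176; a_3 = (27/176)/(14) = 27/2464

r = 4/3; a_0 = 1; a_1 = -9/8; a_2 = 57/176; a_3 = 27/2464


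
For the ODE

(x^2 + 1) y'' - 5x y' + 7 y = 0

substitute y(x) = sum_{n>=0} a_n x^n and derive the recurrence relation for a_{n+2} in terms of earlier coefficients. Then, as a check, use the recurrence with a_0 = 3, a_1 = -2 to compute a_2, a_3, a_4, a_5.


Substitute y = sum_n a_n x^n.
(1 + 1 x^2) y'' contributes (n+2)(n+1) a_{n+2} + n(n-1) a_n at x^n.
-5 x y'(x) contributes -5 n a_n at x^n.
7 y(x) contributes 7 a_n at x^n.
Matching x^n: (n+2)(n+1) a_{n+2} + (n(n-1) - 5 n + 7) a_n = 0.
Thus a_{n+2} = (-n(n-1) + 5 n - 7) / ((n+1)(n+2)) * a_n.

Check with a_0 = 3, a_1 = -2 (apply the recurrence for n = 0, 1, 2, 3): a_0 = 3, a_1 = -2, a_2 = -21/2, a_3 = 2/3, a_4 = -7/8, a_5 = 1/15.

a_(n+2) = (-n(n-1) + 5 n - 7) / ((n+1)(n+2)) * a_n; check: a_0 = 3, a_1 = -2, a_2 = -21/2, a_3 = 2/3, a_4 = -7/8, a_5 = 1/15


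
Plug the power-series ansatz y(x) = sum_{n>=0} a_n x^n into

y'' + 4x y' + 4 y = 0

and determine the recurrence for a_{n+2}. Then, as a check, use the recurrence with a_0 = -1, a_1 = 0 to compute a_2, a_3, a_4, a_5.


Substitute y = sum_n a_n x^n.
y''(x) has coefficient (n+2)(n+1) a_{n+2} at x^n;
4 x y'(x) has coefficient 4 n a_n at x^n (shift);
4 y(x) has coefficient 4 a_n at x^n.
Matching x^n: (n+2)(n+1) a_{n+2} + (4n + 4) a_n = 0.
Thus a_{n+2} = (-4n - 4) / ((n+1)(n+2)) * a_n.

Check with a_0 = -1, a_1 = 0 (apply the recurrence for n = 0, 1, 2, 3): a_0 = -1, a_1 = 0, a_2 = 2, a_3 = 0, a_4 = -2, a_5 = 0.

a_(n+2) = (-4n - 4) / ((n+1)(n+2)) * a_n; check: a_0 = -1, a_1 = 0, a_2 = 2, a_3 = 0, a_4 = -2, a_5 = 0


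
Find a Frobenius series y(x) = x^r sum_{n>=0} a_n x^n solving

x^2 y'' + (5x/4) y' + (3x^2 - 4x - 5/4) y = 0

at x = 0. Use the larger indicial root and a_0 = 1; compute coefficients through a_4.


Write in Frobenius form y'' + (p(x)/x) y' + (q(x)/x^2) y = 0:
  p(x) = 5/4,  q(x) = 3x^2 - 4x - 5/4.
Indicial equation: r(r-1) + (5/4) r + (-5/4) = 0 -> roots r_1 = 1, r_2 = -5/4.
Take r = r_1 = 1. Let y(x) = x^r sum_{n>=0} a_n x^n with a_0 = 1.
Substitute y = x^r sum a_n x^n and match x^{r+n}. The recurrence is
  D(n) a_n - 4 a_{n-1} + 3 a_{n-2} = 0,  where D(n) = (r+n)(r+n-1) + (5/4)(r+n) + (-5/4).
  a_n = [4 a_{n-1} - 3 a_{n-2}] / D(n).
Since the indicial polynomial factors as (r - r_1)(r - r_2), D(n) = (r_1 + n - r_1)(r_1 + n - r_2) = n(n + 9/4).
Evaluating step by step (a_0 = 1):
  n = 1: D(1) = 1(1 + 9/4) = 13/4; numerator = 4(1) = 4; a_1 = (4)/(13/4) = 16/13
  n = 2: D(2) = 2(2 + 9/4) = 17/2; numerator = 4(16/13) - 3(1) = 25/13; a_2 = (25/13)/(17/2) = 50/221
  n = 3: D(3) = 3(3 + 9/4) = 63/4; numerator = 4(50/221) - 3(16/13) = -616/221; a_3 = (-616/221)/(63/4) = -352/1989
  n = 4: D(4) = 4(4 + 9/4) = 25; numerator = 4(-352/1989) - 3(50/221) = -2758/1989; a_4 = (-2758/1989)/(25) = -2758/49725

r = 1; a_0 = 1; a_1 = 16/13; a_2 = 50/221; a_3 = -352/1989; a_4 = -2758/49725


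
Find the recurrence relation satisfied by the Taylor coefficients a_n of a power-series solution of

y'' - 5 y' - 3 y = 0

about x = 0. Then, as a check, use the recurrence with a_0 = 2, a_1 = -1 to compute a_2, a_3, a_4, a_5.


Substitute y = sum_n a_n x^n.
y''(x) has coefficient (n+2)(n+1) a_{n+2} at x^n;
-5 y'(x) has coefficient -5 (n+1) a_{n+1} at x^n;
-3 y(x) has coefficient -3 a_n at x^n.
Matching x^n: (n+2)(n+1) a_{n+2} - 5 (n+1) a_{n+1} - 3 a_n = 0.
Thus a_{n+2} = [5 (n+1) a_{n+1} + 3 a_n] / ((n+1)(n+2)).

Check with a_0 = 2, a_1 = -1 (apply the recurrence for n = 0, 1, 2, 3): a_0 = 2, a_1 = -1, a_2 = 1/2, a_3 = 1/3, a_4 = 13/24, a_5 = 71/120.

a_(n+2) = [5 (n+1) a_(n+1) + 3 a_n] / ((n+1)(n+2)); check: a_0 = 2, a_1 = -1, a_2 = 1/2, a_3 = 1/3, a_4 = 13/24, a_5 = 71/120


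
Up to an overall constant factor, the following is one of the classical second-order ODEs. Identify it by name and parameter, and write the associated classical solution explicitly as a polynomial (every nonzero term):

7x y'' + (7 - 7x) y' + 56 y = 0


All three coefficients share the factor 7; dividing through by 7 gives  x y'' + (1 - x) y' + 8 y = 0.
This matches the Laguerre equation x y'' + (1 - x) y' + n y = 0 with n = 8; the polynomial solution is L_8(x).
With y = sum_k a_k x^k, matching x^k gives (k+1)k a_{k+1} + (k+1) a_{k+1} - k a_k + n a_k = 0, i.e. (k+1)^2 a_{k+1} = (k - n) a_k = (k - 8) a_k. The right side vanishes at k = 8, so the series terminates at degree 8.
Standard normalization L_n(0) = 1 gives a_0 = 1. Work upward with a_{k+1} = (k - 8) a_k / (k+1)^2:
  a_1 = (0 - 8)(1) / 1^2 = -8/1 = -8
  a_2 = (1 - 8)(-8) / 2^2 = 56/4 = 14
  a_3 = (2 - 8)(14) / 3^2 = -84/9 = -28/3
  a_4 = (3 - 8)(-28/3) / 4^2 = (140/3)/16 = 35/12
  a_5 = (4 - 8)(35/12) / 5^2 = (-35/3)/25 = -7/15
  a_6 = (5 - 8)(-7/15) / 6^2 = (7/5)/36 = 7/180
  a_7 = (6 - 8)(7/180) / 7^2 = (-7/90)/49 = -1/630
  a_8 = (7 - 8)(-1/630) / 8^2 = (1/630)/64 = 1/40320
Hence L_8(x) = x^8/40320 - x^7/630 + 7 x^6/180 - 7 x^5/15 + 35 x^4/12 - 28 x^3/3 + 14 x^2 - 8 x + 1.

L_8(x); series = x^8/40320 - x^7/630 + 7 x^6/180 - 7 x^5/15 + 35 x^4/12 - 28 x^3/3 + 14 x^2 - 8 x + 1


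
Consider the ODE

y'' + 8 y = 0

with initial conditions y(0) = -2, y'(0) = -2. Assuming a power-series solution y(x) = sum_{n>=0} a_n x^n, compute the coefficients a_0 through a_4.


Ansatz: y(x) = sum_{n>=0} a_n x^n, so y'(x) = sum_{n>=1} n a_n x^(n-1) and y''(x) = sum_{n>=2} n(n-1) a_n x^(n-2).
Substitute into P(x) y'' + Q(x) y' + R(x) y = 0 with P(x) = 1, Q(x) = 0, R(x) = 8, and match powers of x.
Initial conditions: a_0 = -2, a_1 = -2.
Setting the coefficient of each power of x to zero and solving order by order (substituting the coefficients already found):
  x^0: 2 a_2 + 8 a_0 = 0  ->  2 a_2 = -8 a_0 = 16  ->  a_2 = 8
  x^1: 6 a_3 + 8 a_1 = 0  ->  6 a_3 = -8 a_1 = 16  ->  a_3 = 8/3
  x^2: 12 a_4 + 8 a_2 = 0  ->  12 a_4 = -8 a_2 = -64  ->  a_4 = -16/3
Truncated series: y(x) = -2 - 2 x + 8 x^2 + (8/3) x^3 - (16/3) x^4 + O(x^5).

a_0 = -2; a_1 = -2; a_2 = 8; a_3 = 8/3; a_4 = -16/3


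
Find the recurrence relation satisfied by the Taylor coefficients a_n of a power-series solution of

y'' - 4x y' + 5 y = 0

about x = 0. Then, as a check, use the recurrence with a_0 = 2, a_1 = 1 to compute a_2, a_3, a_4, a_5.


Substitute y = sum_n a_n x^n.
y''(x) has coefficient (n+2)(n+1) a_{n+2} at x^n;
-4 x y'(x) has coefficient -4 n a_n at x^n (shift);
5 y(x) has coefficient 5 a_n at x^n.
Matching x^n: (n+2)(n+1) a_{n+2} + (-4n + 5) a_n = 0.
Thus a_{n+2} = (4n - 5) / ((n+1)(n+2)) * a_n.

Check with a_0 = 2, a_1 = 1 (apply the recurrence for n = 0, 1, 2, 3): a_0 = 2, a_1 = 1, a_2 = -5, a_3 = -1/6, a_4 = -5/4, a_5 = -7/120.

a_(n+2) = (4n - 5) / ((n+1)(n+2)) * a_n; check: a_0 = 2, a_1 = 1, a_2 = -5, a_3 = -1/6, a_4 = -5/4, a_5 = -7/120


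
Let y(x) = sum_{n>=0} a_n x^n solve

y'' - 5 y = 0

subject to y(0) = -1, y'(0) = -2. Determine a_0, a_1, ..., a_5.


Ansatz: y(x) = sum_{n>=0} a_n x^n, so y'(x) = sum_{n>=1} n a_n x^(n-1) and y''(x) = sum_{n>=2} n(n-1) a_n x^(n-2).
Substitute into P(x) y'' + Q(x) y' + R(x) y = 0 with P(x) = 1, Q(x) = 0, R(x) = -5, and match powers of x.
Initial conditions: a_0 = -1, a_1 = -2.
Setting the coefficient of each power of x to zero and solving order by order (substituting the coefficients already found):
  x^0: 2 a_2 - 5 a_0 = 0  ->  2 a_2 = 5 a_0 = -5  ->  a_2 = -5/2
  x^1: 6 a_3 - 5 a_1 = 0  ->  6 a_3 = 5 a_1 = -10  ->  a_3 = -5/3
  x^2: 12 a_4 - 5 a_2 = 0  ->  12 a_4 = 5 a_2 = -25/2  ->  a_4 = -25/24
  x^3: 20 a_5 - 5 a_3 = 0  ->  20 a_5 = 5 a_3 = -25/3  ->  a_5 = -5/12
Truncated series: y(x) = -1 - 2 x - (5/2) x^2 - (5/3) x^3 - (25/24) x^4 - (5/12) x^5 + O(x^6).

a_0 = -1; a_1 = -2; a_2 = -5/2; a_3 = -5/3; a_4 = -25/24; a_5 = -5/12


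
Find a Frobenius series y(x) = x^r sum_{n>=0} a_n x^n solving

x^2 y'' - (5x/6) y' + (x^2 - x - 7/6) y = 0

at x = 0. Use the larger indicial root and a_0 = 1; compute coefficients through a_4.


Write in Frobenius form y'' + (p(x)/x) y' + (q(x)/x^2) y = 0:
  p(x) = -5/6,  q(x) = x^2 - x - 7/6.
Indicial equation: r(r-1) + (-5/6) r + (-7/6) = 0 -> roots r_1 = 7/3, r_2 = -1/2.
Take r = r_1 = 7/3. Let y(x) = x^r sum_{n>=0} a_n x^n with a_0 = 1.
Substitute y = x^r sum a_n x^n and match x^{r+n}. The recurrence is
  D(n) a_n - 1 a_{n-1} + 1 a_{n-2} = 0,  where D(n) = (r+n)(r+n-1) + (-5/6)(r+n) + (-7/6).
  a_n = [1 a_{n-1} - 1 a_{n-2}] / D(n).
Since the indicial polynomial factors as (r - r_1)(r - r_2), D(n) = (r_1 + n - r_1)(r_1 + n - r_2) = n(n + 17/6).
Evaluating step by step (a_0 = 1):
  n = 1: D(1) = 1(1 + 17/6) = 23/6; numerator = 1(1) = 1; a_1 = (1)/(23/6) = 6/23
  n = 2: D(2) = 2(2 + 17/6) = 29/3; numerator = 1(6/23) - 1(1) = -17/23; a_2 = (-17/23)/(29/3) = -51/667
  n = 3: D(3) = 3(3 + 17/6) = 35/2; numerator = 1(-51/667) - 1(6/23) = -225/667; a_3 = (-225/667)/(35/2) = -90/4669
  n = 4: D(4) = 4(4 + 17/6) = 82/3; numerator = 1(-90/4669) - 1(-51/667) = 267/4669; a_4 = (267/4669)/(82/3) = 801/382858

r = 7/3; a_0 = 1; a_1 = 6/23; a_2 = -51/667; a_3 = -90/4669; a_4 = 801/382858


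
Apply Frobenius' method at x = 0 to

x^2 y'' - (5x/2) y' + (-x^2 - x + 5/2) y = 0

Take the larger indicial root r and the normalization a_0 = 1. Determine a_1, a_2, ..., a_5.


Write in Frobenius form y'' + (p(x)/x) y' + (q(x)/x^2) y = 0:
  p(x) = -5/2,  q(x) = -x^2 - x + 5/2.
Indicial equation: r(r-1) + (-5/2) r + (5/2) = 0 -> roots r_1 = 5/2, r_2 = 1.
Take r = r_1 = 5/2. Let y(x) = x^r sum_{n>=0} a_n x^n with a_0 = 1.
Substitute y = x^r sum a_n x^n and match x^{r+n}. The recurrence is
  D(n) a_n - 1 a_{n-1} - 1 a_{n-2} = 0,  where D(n) = (r+n)(r+n-1) + (-5/2)(r+n) + (5/2).
  a_n = [1 a_{n-1} + 1 a_{n-2}] / D(n).
Since the indicial polynomial factors as (r - r_1)(r - r_2), D(n) = (r_1 + n - r_1)(r_1 + n - r_2) = n(n + 3/2).
Evaluating step by step (a_0 = 1):
  n = 1: D(1) = 1(1 + 3/2) = 5/2; numerator = 1(1) = 1; a_1 = (1)/(5/2) = 2/5
  n = 2: D(2) = 2(2 + 3/2) = 7; numerator = 1(2/5) + 1(1) = 7/5; a_2 = (7/5)/(7) = 1/5
  n = 3: D(3) = 3(3 + 3/2) = 27/2; numerator = 1(1/5) + 1(2/5) = 3/5; a_3 = (3/5)/(27/2) = 2/45
  n = 4: D(4) = 4(4 + 3/2) = 22; numerator = 1(2/45) + 1(1/5) = 11/45; a_4 = (11/45)/(22) = 1/90
  n = 5: D(5) = 5(5 + 3/2) = 65/2; numerator = 1(1/90) + 1(2/45) = 1/18; a_5 = (1/18)/(65/2) = 1/585

r = 5/2; a_0 = 1; a_1 = 2/5; a_2 = 1/5; a_3 = 2/45; a_4 = 1/90; a_5 = 1/585


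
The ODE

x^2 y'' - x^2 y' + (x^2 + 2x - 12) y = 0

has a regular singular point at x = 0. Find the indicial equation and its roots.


Divide by x^2 to reach normal form y'' + P_1(x) y' + P_2(x) y = 0 with P_1(x) = -1 and P_2(x) = 1 + 2/x - 12/x^2.
x = 0 is a singular point because the y-coefficient 1 + 2/x - 12/x^2 has a pole at x = 0.
It is a regular singular point because x P_1(x) = p(x) = -x and x^2 P_2(x) = q(x) = x^2 + 2x - 12 are polynomials, hence analytic at x = 0.
p(0) = 0,  q(0) = -12.
Indicial equation: r(r-1) + p(0) r + q(0) = 0, i.e. r^2 + (p(0) - 1) r + q(0) = 0, i.e. r^2 - 1 r - 12 = 0.
Discriminant: (-1)^2 - 4(-12) = 49, so r = (1 ± 7)/2.
Solving: r_1 = 4, r_2 = -3.

indicial: r^2 - 1 r - 12 = 0; roots r_1 = 4, r_2 = -3


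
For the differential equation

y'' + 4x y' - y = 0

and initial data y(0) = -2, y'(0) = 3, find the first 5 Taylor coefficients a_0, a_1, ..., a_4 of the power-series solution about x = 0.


Ansatz: y(x) = sum_{n>=0} a_n x^n, so y'(x) = sum_{n>=1} n a_n x^(n-1) and y''(x) = sum_{n>=2} n(n-1) a_n x^(n-2).
Substitute into P(x) y'' + Q(x) y' + R(x) y = 0 with P(x) = 1, Q(x) = 4x, R(x) = -1, and match powers of x.
Initial conditions: a_0 = -2, a_1 = 3.
Setting the coefficient of each power of x to zero and solving order by order (substituting the coefficients already found):
  x^0: 2 a_2 - a_0 = 0  ->  2 a_2 = a_0 = -2  ->  a_2 = -1
  x^1: 6 a_3 + 3 a_1 = 0  ->  6 a_3 = -3 a_1 = -9  ->  a_3 = -3/2
  x^2: 12 a_4 + 7 a_2 = 0  ->  12 a_4 = -7 a_2 = 7  ->  a_4 = 7/12
Truncated series: y(x) = -2 + 3 x - x^2 - (3/2) x^3 + (7/12) x^4 + O(x^5).

a_0 = -2; a_1 = 3; a_2 = -1; a_3 = -3/2; a_4 = 7/12


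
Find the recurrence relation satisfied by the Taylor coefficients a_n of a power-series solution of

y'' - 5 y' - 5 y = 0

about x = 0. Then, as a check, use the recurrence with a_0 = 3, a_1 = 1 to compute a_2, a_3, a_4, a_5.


Substitute y = sum_n a_n x^n.
y''(x) has coefficient (n+2)(n+1) a_{n+2} at x^n;
-5 y'(x) has coefficient -5 (n+1) a_{n+1} at x^n;
-5 y(x) has coefficient -5 a_n at x^n.
Matching x^n: (n+2)(n+1) a_{n+2} - 5 (n+1) a_{n+1} - 5 a_n = 0.
Thus a_{n+2} = [5 (n+1) a_{n+1} + 5 a_n] / ((n+1)(n+2)).

Check with a_0 = 3, a_1 = 1 (apply the recurrence for n = 0, 1, 2, 3): a_0 = 3, a_1 = 1, a_2 = 10, a_3 = 35/2, a_4 = 625/24, a_5 = 365/12.

a_(n+2) = [5 (n+1) a_(n+1) + 5 a_n] / ((n+1)(n+2)); check: a_0 = 3, a_1 = 1, a_2 = 10, a_3 = 35/2, a_4 = 625/24, a_5 = 365/12


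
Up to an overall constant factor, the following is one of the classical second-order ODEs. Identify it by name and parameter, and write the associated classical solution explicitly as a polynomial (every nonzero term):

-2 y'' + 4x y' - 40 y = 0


All three coefficients share the factor -2; dividing through by -2 gives  y'' - 2x y' + 20 y = 0.
This matches the Hermite equation y'' - 2x y' + 2n y = 0 with 2n = 20, so n = 10; the polynomial solution is H_10(x).
With y = sum_k a_k x^k, matching x^k gives (k+2)(k+1) a_{k+2} = 2(k - n) a_k = 2(k - 10) a_k. The right side vanishes at k = 10, so the series with the parity of 10 terminates at degree 10.
Standard normalization: leading coefficient of H_n is 2^n, so a_10 = 2^10 = 1024. Work downward with a_k = (k+1)(k+2) a_{k+2} / (2(k - n)):
  a_8 = (9)(10)(1024) / (2(8 - 10)) = 92160/(-4) = -23040
  a_6 = (7)(8)(-23040) / (2(6 - 10)) = -1290240/(-8) = 161280
  a_4 = (5)(6)(161280) / (2(4 - 10)) = 4838400/(-12) = -403200
  a_2 = (3)(4)(-403200) / (2(2 - 10)) = -4838400/(-16) = 302400
  a_0 = (1)(2)(302400) / (2(0 - 10)) = 604800/(-20) = -30240
Hence H_10(x) = 1024 x^10 - 23040 x^8 + 161280 x^6 - 403200 x^4 + 302400 x^2 - 30240.

H_10(x); series = 1024 x^10 - 23040 x^8 + 161280 x^6 - 403200 x^4 + 302400 x^2 - 30240


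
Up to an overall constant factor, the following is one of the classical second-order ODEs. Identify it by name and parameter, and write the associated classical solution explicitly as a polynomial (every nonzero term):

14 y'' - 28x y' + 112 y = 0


All three coefficients share the factor 14; dividing through by 14 gives  y'' - 2x y' + 8 y = 0.
This matches the Hermite equation y'' - 2x y' + 2n y = 0 with 2n = 8, so n = 4; the polynomial solution is H_4(x).
With y = sum_k a_k x^k, matching x^k gives (k+2)(k+1) a_{k+2} = 2(k - n) a_k = 2(k - 4) a_k. The right side vanishes at k = 4, so the series with the parity of 4 terminates at degree 4.
Standard normalization: leading coefficient of H_n is 2^n, so a_4 = 2^4 = 16. Work downward with a_k = (k+1)(k+2) a_{k+2} / (2(k - n)):
  a_2 = (3)(4)(16) / (2(2 - 4)) = 192/(-4) = -48
  a_0 = (1)(2)(-48) / (2(0 - 4)) = -96/(-8) = 12
Hence H_4(x) = 16 x^4 - 48 x^2 + 12.

H_4(x); series = 16 x^4 - 48 x^2 + 12


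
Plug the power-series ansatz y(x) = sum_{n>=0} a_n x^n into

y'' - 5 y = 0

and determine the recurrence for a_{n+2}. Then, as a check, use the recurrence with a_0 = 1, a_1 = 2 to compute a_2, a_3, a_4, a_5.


Substitute y = sum_n a_n x^n into y'' + (const) y = 0.
y''(x) = sum_{n>=0} (n+2)(n+1) a_{n+2} x^n.
The ODE becomes sum_n [(n+2)(n+1) a_{n+2} - 5 a_n] x^n = 0.
Setting each coefficient to zero gives the recurrence:
  (n+2)(n+1) a_{n+2} - 5 a_n = 0,
  a_{n+2} = 5 / ((n+1)(n+2)) a_n.

Check with a_0 = 1, a_1 = 2 (apply the recurrence for n = 0, 1, 2, 3): a_0 = 1, a_1 = 2, a_2 = 5/2, a_3 = 5/3, a_4 = 25/24, a_5 = 5/12.

a_{n+2} = 5/((n+1)(n+2)) * a_n; check: a_0 = 1, a_1 = 2, a_2 = 5/2, a_3 = 5/3, a_4 = 25/24, a_5 = 5/12


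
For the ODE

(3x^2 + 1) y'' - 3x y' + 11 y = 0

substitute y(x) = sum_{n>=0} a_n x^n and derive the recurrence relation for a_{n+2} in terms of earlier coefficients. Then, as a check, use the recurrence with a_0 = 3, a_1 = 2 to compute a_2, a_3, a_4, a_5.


Substitute y = sum_n a_n x^n.
(1 + 3 x^2) y'' contributes (n+2)(n+1) a_{n+2} + 3 n(n-1) a_n at x^n.
-3 x y'(x) contributes -3 n a_n at x^n.
11 y(x) contributes 11 a_n at x^n.
Matching x^n: (n+2)(n+1) a_{n+2} + (3 n(n-1) - 3 n + 11) a_n = 0.
Thus a_{n+2} = (-3 n(n-1) + 3 n - 11) / ((n+1)(n+2)) * a_n.

Check with a_0 = 3, a_1 = 2 (apply the recurrence for n = 0, 1, 2, 3): a_0 = 3, a_1 = 2, a_2 = -33/2, a_3 = -8/3, a_4 = 121/8, a_5 = 8/3.

a_(n+2) = (-3 n(n-1) + 3 n - 11) / ((n+1)(n+2)) * a_n; check: a_0 = 3, a_1 = 2, a_2 = -33/2, a_3 = -8/3, a_4 = 121/8, a_5 = 8/3


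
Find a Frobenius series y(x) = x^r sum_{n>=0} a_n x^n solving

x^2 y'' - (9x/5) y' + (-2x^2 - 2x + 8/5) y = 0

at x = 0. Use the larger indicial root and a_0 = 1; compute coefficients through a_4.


Write in Frobenius form y'' + (p(x)/x) y' + (q(x)/x^2) y = 0:
  p(x) = -9/5,  q(x) = -2x^2 - 2x + 8/5.
Indicial equation: r(r-1) + (-9/5) r + (8/5) = 0 -> roots r_1 = 2, r_2 = 4/5.
Take r = r_1 = 2. Let y(x) = x^r sum_{n>=0} a_n x^n with a_0 = 1.
Substitute y = x^r sum a_n x^n and match x^{r+n}. The recurrence is
  D(n) a_n - 2 a_{n-1} - 2 a_{n-2} = 0,  where D(n) = (r+n)(r+n-1) + (-9/5)(r+n) + (8/5).
  a_n = [2 a_{n-1} + 2 a_{n-2}] / D(n).
Since the indicial polynomial factors as (r - r_1)(r - r_2), D(n) = (r_1 + n - r_1)(r_1 + n - r_2) = n(n + 6/5).
Evaluating step by step (a_0 = 1):
  n = 1: D(1) = 1(1 + 6/5) = 11/5; numerator = 2(1) = 2; a_1 = (2)/(11/5) = 10/11
  n = 2: D(2) = 2(2 + 6/5) = 32/5; numerator = 2(10/11) + 2(1) = 42/11; a_2 = (42/11)/(32/5) = 105/176
  n = 3: D(3) = 3(3 + 6/5) = 63/5; numerator = 2(105/176) + 2(10/11) = 265/88; a_3 = (265/88)/(63/5) = 1325/5544
  n = 4: D(4) = 4(4 + 6/5) = 104/5; numerator = 2(1325/5544) + 2(105/176) = 9265/5544; a_4 = (9265/5544)/(104/5) = 46325/576576

r = 2; a_0 = 1; a_1 = 10/11; a_2 = 105/176; a_3 = 1325/5544; a_4 = 46325/576576


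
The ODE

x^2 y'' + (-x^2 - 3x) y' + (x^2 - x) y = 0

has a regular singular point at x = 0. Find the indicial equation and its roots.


Divide by x^2 to reach normal form y'' + P_1(x) y' + P_2(x) y = 0 with P_1(x) = -1 - 3/x and P_2(x) = 1 - 1/x.
x = 0 is a singular point because the y'-coefficient -1 - 3/x has a pole at x = 0 and the y-coefficient 1 - 1/x has a pole at x = 0.
It is a regular singular point because x P_1(x) = p(x) = -x - 3 and x^2 P_2(x) = q(x) = x^2 - x are polynomials, hence analytic at x = 0.
p(0) = -3,  q(0) = 0.
Indicial equation: r(r-1) + p(0) r + q(0) = 0, i.e. r^2 + (p(0) - 1) r + q(0) = 0, i.e. r^2 - 4 r = 0.
Discriminant: (-4)^2 - 4(0) = 16, so r = (4 ± 4)/2.
Solving: r_1 = 4, r_2 = 0.

indicial: r^2 - 4 r = 0; roots r_1 = 4, r_2 = 0


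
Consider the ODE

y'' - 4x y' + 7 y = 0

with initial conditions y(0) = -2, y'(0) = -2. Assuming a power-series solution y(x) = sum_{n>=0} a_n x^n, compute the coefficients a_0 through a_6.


Ansatz: y(x) = sum_{n>=0} a_n x^n, so y'(x) = sum_{n>=1} n a_n x^(n-1) and y''(x) = sum_{n>=2} n(n-1) a_n x^(n-2).
Substitute into P(x) y'' + Q(x) y' + R(x) y = 0 with P(x) = 1, Q(x) = -4x, R(x) = 7, and match powers of x.
Initial conditions: a_0 = -2, a_1 = -2.
Setting the coefficient of each power of x to zero and solving order by order (substituting the coefficients already found):
  x^0: 2 a_2 + 7 a_0 = 0  ->  2 a_2 = -7 a_0 = 14  ->  a_2 = 7
  x^1: 6 a_3 + 3 a_1 = 0  ->  6 a_3 = -3 a_1 = 6  ->  a_3 = 1
  x^2: 12 a_4 - a_2 = 0  ->  12 a_4 = a_2 = 7  ->  a_4 = 7/12
  x^3: 20 a_5 - 5 a_3 = 0  ->  20 a_5 = 5 a_3 = 5  ->  a_5 = 1/4
  x^4: 30 a_6 - 9 a_4 = 0  ->  30 a_6 = 9 a_4 = 21/4  ->  a_6 = 7/40
Truncated series: y(x) = -2 - 2 x + 7 x^2 + x^3 + (7/12) x^4 + (1/4) x^5 + (7/40) x^6 + O(x^7).

a_0 = -2; a_1 = -2; a_2 = 7; a_3 = 1; a_4 = 7/12; a_5 = 1/4; a_6 = 7/40


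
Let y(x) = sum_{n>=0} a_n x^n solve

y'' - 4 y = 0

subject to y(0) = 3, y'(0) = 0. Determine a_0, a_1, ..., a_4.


Ansatz: y(x) = sum_{n>=0} a_n x^n, so y'(x) = sum_{n>=1} n a_n x^(n-1) and y''(x) = sum_{n>=2} n(n-1) a_n x^(n-2).
Substitute into P(x) y'' + Q(x) y' + R(x) y = 0 with P(x) = 1, Q(x) = 0, R(x) = -4, and match powers of x.
Initial conditions: a_0 = 3, a_1 = 0.
Setting the coefficient of each power of x to zero and solving order by order (substituting the coefficients already found):
  x^0: 2 a_2 - 4 a_0 = 0  ->  2 a_2 = 4 a_0 = 12  ->  a_2 = 6
  x^1: 6 a_3 - 4 a_1 = 0  ->  6 a_3 = 4 a_1 = 0  ->  a_3 = 0
  x^2: 12 a_4 - 4 a_2 = 0  ->  12 a_4 = 4 a_2 = 24  ->  a_4 = 2
Truncated series: y(x) = 3 + 6 x^2 + 2 x^4 + O(x^5).

a_0 = 3; a_1 = 0; a_2 = 6; a_3 = 0; a_4 = 2


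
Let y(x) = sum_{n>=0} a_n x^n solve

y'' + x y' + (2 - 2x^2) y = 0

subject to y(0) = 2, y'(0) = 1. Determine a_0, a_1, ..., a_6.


Ansatz: y(x) = sum_{n>=0} a_n x^n, so y'(x) = sum_{n>=1} n a_n x^(n-1) and y''(x) = sum_{n>=2} n(n-1) a_n x^(n-2).
Substitute into P(x) y'' + Q(x) y' + R(x) y = 0 with P(x) = 1, Q(x) = x, R(x) = 2 - 2x^2, and match powers of x.
Initial conditions: a_0 = 2, a_1 = 1.
Setting the coefficient of each power of x to zero and solving order by order (substituting the coefficients already found):
  x^0: 2 a_2 + 2 a_0 = 0  ->  2 a_2 = -2 a_0 = -4  ->  a_2 = -2
  x^1: 6 a_3 + 3 a_1 = 0  ->  6 a_3 = -3 a_1 = -3  ->  a_3 = -1/2
  x^2: 12 a_4 + 4 a_2 - 2 a_0 = 0  ->  12 a_4 = -4 a_2 + 2 a_0 = 12  ->  a_4 = 1
  x^3: 20 a_5 + 5 a_3 - 2 a_1 = 0  ->  20 a_5 = -5 a_3 + 2 a_1 = 9/2  ->  a_5 = 9/40
  x^4: 30 a_6 + 6 a_4 - 2 a_2 = 0  ->  30 a_6 = -6 a_4 + 2 a_2 = -10  ->  a_6 = -1/3
Truncated series: y(x) = 2 + x - 2 x^2 - (1/2) x^3 + x^4 + (9/40) x^5 - (1/3) x^6 + O(x^7).

a_0 = 2; a_1 = 1; a_2 = -2; a_3 = -1/2; a_4 = 1; a_5 = 9/40; a_6 = -1/3


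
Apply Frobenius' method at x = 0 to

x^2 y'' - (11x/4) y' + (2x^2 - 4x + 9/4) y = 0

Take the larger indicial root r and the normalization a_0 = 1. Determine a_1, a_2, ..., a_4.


Write in Frobenius form y'' + (p(x)/x) y' + (q(x)/x^2) y = 0:
  p(x) = -11/4,  q(x) = 2x^2 - 4x + 9/4.
Indicial equation: r(r-1) + (-11/4) r + (9/4) = 0 -> roots r_1 = 3, r_2 = 3/4.
Take r = r_1 = 3. Let y(x) = x^r sum_{n>=0} a_n x^n with a_0 = 1.
Substitute y = x^r sum a_n x^n and match x^{r+n}. The recurrence is
  D(n) a_n - 4 a_{n-1} + 2 a_{n-2} = 0,  where D(n) = (r+n)(r+n-1) + (-11/4)(r+n) + (9/4).
  a_n = [4 a_{n-1} - 2 a_{n-2}] / D(n).
Since the indicial polynomial factors as (r - r_1)(r - r_2), D(n) = (r_1 + n - r_1)(r_1 + n - r_2) = n(n + 9/4).
Evaluating step by step (a_0 = 1):
  n = 1: D(1) = 1(1 + 9/4) = 13/4; numerator = 4(1) = 4; a_1 = (4)/(13/4) = 16/13
  n = 2: D(2) = 2(2 + 9/4) = 17/2; numerator = 4(16/13) - 2(1) = 38/13; a_2 = (38/13)/(17/2) = 76/221
  n = 3: D(3) = 3(3 + 9/4) = 63/4; numerator = 4(76/221) - 2(16/13) = -240/221; a_3 = (-240/221)/(63/4) = -320/4641
  n = 4: D(4) = 4(4 + 9/4) = 25; numerator = 4(-320/4641) - 2(76/221) = -344/357; a_4 = (-344/357)/(25) = -344/8925

r = 3; a_0 = 1; a_1 = 16/13; a_2 = 76/221; a_3 = -320/4641; a_4 = -344/8925


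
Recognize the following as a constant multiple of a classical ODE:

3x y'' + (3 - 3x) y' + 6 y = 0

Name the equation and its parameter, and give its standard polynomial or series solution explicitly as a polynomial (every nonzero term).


All three coefficients share the factor 3; dividing through by 3 gives  x y'' + (1 - x) y' + 2 y = 0.
This matches the Laguerre equation x y'' + (1 - x) y' + n y = 0 with n = 2; the polynomial solution is L_2(x).
With y = sum_k a_k x^k, matching x^k gives (k+1)k a_{k+1} + (k+1) a_{k+1} - k a_k + n a_k = 0, i.e. (k+1)^2 a_{k+1} = (k - n) a_k = (k - 2) a_k. The right side vanishes at k = 2, so the series terminates at degree 2.
Standard normalization L_n(0) = 1 gives a_0 = 1. Work upward with a_{k+1} = (k - 2) a_k / (k+1)^2:
  a_1 = (0 - 2)(1) / 1^2 = -2/1 = -2
  a_2 = (1 - 2)(-2) / 2^2 = 2/4 = 1/2
Hence L_2(x) = x^2/2 - 2 x + 1.

L_2(x); series = x^2/2 - 2 x + 1


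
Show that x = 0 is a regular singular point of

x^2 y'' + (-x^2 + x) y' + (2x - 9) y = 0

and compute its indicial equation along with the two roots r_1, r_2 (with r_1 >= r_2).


Divide by x^2 to reach normal form y'' + P_1(x) y' + P_2(x) y = 0 with P_1(x) = -1 + 1/x and P_2(x) = 2/x - 9/x^2.
x = 0 is a singular point because the y'-coefficient -1 + 1/x has a pole at x = 0 and the y-coefficient 2/x - 9/x^2 has a pole at x = 0.
It is a regular singular point because x P_1(x) = p(x) = 1 - x and x^2 P_2(x) = q(x) = 2x - 9 are polynomials, hence analytic at x = 0.
p(0) = 1,  q(0) = -9.
Indicial equation: r(r-1) + p(0) r + q(0) = 0, i.e. r^2 + (p(0) - 1) r + q(0) = 0, i.e. r^2 - 9 = 0.
Discriminant: (0)^2 - 4(-9) = 36, so r = (0 ± 6)/2.
Solving: r_1 = 3, r_2 = -3.

indicial: r^2 - 9 = 0; roots r_1 = 3, r_2 = -3


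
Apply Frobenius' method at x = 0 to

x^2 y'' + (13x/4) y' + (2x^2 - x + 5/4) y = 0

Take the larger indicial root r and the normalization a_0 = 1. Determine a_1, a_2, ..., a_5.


Write in Frobenius form y'' + (p(x)/x) y' + (q(x)/x^2) y = 0:
  p(x) = 13/4,  q(x) = 2x^2 - x + 5/4.
Indicial equation: r(r-1) + (13/4) r + (5/4) = 0 -> roots r_1 = -1, r_2 = -5/4.
Take r = r_1 = -1. Let y(x) = x^r sum_{n>=0} a_n x^n with a_0 = 1.
Substitute y = x^r sum a_n x^n and match x^{r+n}. The recurrence is
  D(n) a_n - 1 a_{n-1} + 2 a_{n-2} = 0,  where D(n) = (r+n)(r+n-1) + (13/4)(r+n) + (5/4).
  a_n = [1 a_{n-1} - 2 a_{n-2}] / D(n).
Since the indicial polynomial factors as (r - r_1)(r - r_2), D(n) = (r_1 + n - r_1)(r_1 + n - r_2) = n(n + 1/4).
Evaluating step by step (a_0 = 1):
  n = 1: D(1) = 1(1 + 1/4) = 5/4; numerator = 1(1) = 1; a_1 = (1)/(5/4) = 4/5
  n = 2: D(2) = 2(2 + 1/4) = 9/2; numerator = 1(4/5) - 2(1) = -6/5; a_2 = (-6/5)/(9/2) = -4/15
  n = 3: D(3) = 3(3 + 1/4) = 39/4; numerator = 1(-4/15) - 2(4/5) = -28/15; a_3 = (-28/15)/(39/4) = -112/585
  n = 4: D(4) = 4(4 + 1/4) = 17; numerator = 1(-112/585) - 2(-4/15) = 40/117; a_4 = (40/117)/(17) = 40/1989
  n = 5: D(5) = 5(5 + 1/4) = 105/4; numerator = 1(40/1989) - 2(-112/585) = 1336/3315; a_5 = (1336/3315)/(105/4) = 5344/348075

r = -1; a_0 = 1; a_1 = 4/5; a_2 = -4/15; a_3 = -112/585; a_4 = 40/1989; a_5 = 5344/348075


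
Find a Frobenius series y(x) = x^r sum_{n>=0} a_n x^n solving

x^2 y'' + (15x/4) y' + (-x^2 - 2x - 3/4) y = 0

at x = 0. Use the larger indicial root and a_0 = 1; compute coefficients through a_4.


Write in Frobenius form y'' + (p(x)/x) y' + (q(x)/x^2) y = 0:
  p(x) = 15/4,  q(x) = -x^2 - 2x - 3/4.
Indicial equation: r(r-1) + (15/4) r + (-3/4) = 0 -> roots r_1 = 1/4, r_2 = -3.
Take r = r_1 = 1/4. Let y(x) = x^r sum_{n>=0} a_n x^n with a_0 = 1.
Substitute y = x^r sum a_n x^n and match x^{r+n}. The recurrence is
  D(n) a_n - 2 a_{n-1} - 1 a_{n-2} = 0,  where D(n) = (r+n)(r+n-1) + (15/4)(r+n) + (-3/4).
  a_n = [2 a_{n-1} + 1 a_{n-2}] / D(n).
Since the indicial polynomial factors as (r - r_1)(r - r_2), D(n) = (r_1 + n - r_1)(r_1 + n - r_2) = n(n + 13/4).
Evaluating step by step (a_0 = 1):
  n = 1: D(1) = 1(1 + 13/4) = 17/4; numerator = 2(1) = 2; a_1 = (2)/(17/4) = 8/17
  n = 2: D(2) = 2(2 + 13/4) = 21/2; numerator = 2(8/17) + 1(1) = 33/17; a_2 = (33/17)/(21/2) = 22/119
  n = 3: D(3) = 3(3 + 13/4) = 75/4; numerator = 2(22/119) + 1(8/17) = 100/119; a_3 = (100/119)/(75/4) = 16/357
  n = 4: D(4) = 4(4 + 13/4) = 29; numerator = 2(16/357) + 1(22/119) = 14/51; a_4 = (14/51)/(29) = 14/1479

r = 1/4; a_0 = 1; a_1 = 8/17; a_2 = 22/119; a_3 = 16/357; a_4 = 14/1479


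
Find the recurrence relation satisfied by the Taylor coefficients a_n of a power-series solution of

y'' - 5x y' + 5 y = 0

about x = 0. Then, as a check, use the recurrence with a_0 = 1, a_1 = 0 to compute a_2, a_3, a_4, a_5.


Substitute y = sum_n a_n x^n.
y''(x) has coefficient (n+2)(n+1) a_{n+2} at x^n;
-5 x y'(x) has coefficient -5 n a_n at x^n (shift);
5 y(x) has coefficient 5 a_n at x^n.
Matching x^n: (n+2)(n+1) a_{n+2} + (-5n + 5) a_n = 0.
Thus a_{n+2} = (5n - 5) / ((n+1)(n+2)) * a_n.

Check with a_0 = 1, a_1 = 0 (apply the recurrence for n = 0, 1, 2, 3): a_0 = 1, a_1 = 0, a_2 = -5/2, a_3 = 0, a_4 = -25/24, a_5 = 0.

a_(n+2) = (5n - 5) / ((n+1)(n+2)) * a_n; check: a_0 = 1, a_1 = 0, a_2 = -5/2, a_3 = 0, a_4 = -25/24, a_5 = 0


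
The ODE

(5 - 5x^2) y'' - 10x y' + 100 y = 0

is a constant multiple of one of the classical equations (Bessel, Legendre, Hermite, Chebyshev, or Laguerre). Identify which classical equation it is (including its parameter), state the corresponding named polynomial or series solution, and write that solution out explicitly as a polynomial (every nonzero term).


All three coefficients share the factor 5; dividing through by 5 gives  (1 - x^2) y'' - 2x y' + 20 y = 0.
This matches the Legendre equation (1 - x^2) y'' - 2x y' + n(n+1) y = 0 (note the -2x y' term) with n(n+1) = 20, so n = 4; the polynomial solution is P_4(x).
With y = sum_k a_k x^k, matching x^k gives (k+2)(k+1) a_{k+2} = [k(k+1) - n(n+1)] a_k = (k - 4)(k + 5) a_k. The right side vanishes at k = 4, so the series with the parity of 4 terminates at degree 4.
Standard normalization (P_n(1) = 1): leading coefficient (2n)!/(2^n (n!)^2) = 40320/(16*576) = 35/8, so a_4 = 35/8. Work downward with a_k = (k+1)(k+2) a_{k+2} / ((k - 4)(k + 5)):
  a_2 = (3)(4)(35/8) / ((2 - 4)(2 + 5)) = (105/2)/(-14) = -15/4
  a_0 = (1)(2)(-15/4) / ((0 - 4)(0 + 5)) = (-15/2)/(-20) = 3/8
Hence P_4(x) = 35 x^4/8 - 15 x^2/4 + 3/8.

P_4(x); series = 35 x^4/8 - 15 x^2/4 + 3/8


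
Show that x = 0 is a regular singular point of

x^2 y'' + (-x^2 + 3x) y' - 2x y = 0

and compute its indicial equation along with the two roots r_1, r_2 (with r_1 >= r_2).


Divide by x^2 to reach normal form y'' + P_1(x) y' + P_2(x) y = 0 with P_1(x) = -1 + 3/x and P_2(x) = -2/x.
x = 0 is a singular point because the y'-coefficient -1 + 3/x has a pole at x = 0 and the y-coefficient -2/x has a pole at x = 0.
It is a regular singular point because x P_1(x) = p(x) = 3 - x and x^2 P_2(x) = q(x) = -2x are polynomials, hence analytic at x = 0.
p(0) = 3,  q(0) = 0.
Indicial equation: r(r-1) + p(0) r + q(0) = 0, i.e. r^2 + (p(0) - 1) r + q(0) = 0, i.e. r^2 + 2 r = 0.
Discriminant: (2)^2 - 4(0) = 4, so r = (-2 ± 2)/2.
Solving: r_1 = 0, r_2 = -2.

indicial: r^2 + 2 r = 0; roots r_1 = 0, r_2 = -2


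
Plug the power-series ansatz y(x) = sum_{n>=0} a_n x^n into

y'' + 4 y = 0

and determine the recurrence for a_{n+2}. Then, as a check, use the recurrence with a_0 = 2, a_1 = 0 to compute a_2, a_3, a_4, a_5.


Substitute y = sum_n a_n x^n into y'' + (const) y = 0.
y''(x) = sum_{n>=0} (n+2)(n+1) a_{n+2} x^n.
The ODE becomes sum_n [(n+2)(n+1) a_{n+2} + 4 a_n] x^n = 0.
Setting each coefficient to zero gives the recurrence:
  (n+2)(n+1) a_{n+2} + 4 a_n = 0,
  a_{n+2} = -4 / ((n+1)(n+2)) a_n.

Check with a_0 = 2, a_1 = 0 (apply the recurrence for n = 0, 1, 2, 3): a_0 = 2, a_1 = 0, a_2 = -4, a_3 = 0, a_4 = 4/3, a_5 = 0.

a_{n+2} = -4/((n+1)(n+2)) * a_n; check: a_0 = 2, a_1 = 0, a_2 = -4, a_3 = 0, a_4 = 4/3, a_5 = 0


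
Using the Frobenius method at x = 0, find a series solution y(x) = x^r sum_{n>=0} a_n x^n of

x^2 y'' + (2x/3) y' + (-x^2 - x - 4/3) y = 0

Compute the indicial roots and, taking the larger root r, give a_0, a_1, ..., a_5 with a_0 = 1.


Write in Frobenius form y'' + (p(x)/x) y' + (q(x)/x^2) y = 0:
  p(x) = 2/3,  q(x) = -x^2 - x - 4/3.
Indicial equation: r(r-1) + (2/3) r + (-4/3) = 0 -> roots r_1 = 4/3, r_2 = -1.
Take r = r_1 = 4/3. Let y(x) = x^r sum_{n>=0} a_n x^n with a_0 = 1.
Substitute y = x^r sum a_n x^n and match x^{r+n}. The recurrence is
  D(n) a_n - 1 a_{n-1} - 1 a_{n-2} = 0,  where D(n) = (r+n)(r+n-1) + (2/3)(r+n) + (-4/3).
  a_n = [1 a_{n-1} + 1 a_{n-2}] / D(n).
Since the indicial polynomial factors as (r - r_1)(r - r_2), D(n) = (r_1 + n - r_1)(r_1 + n - r_2) = n(n + 7/3).
Evaluating step by step (a_0 = 1):
  n = 1: D(1) = 1(1 + 7/3) = 10/3; numerator = 1(1) = 1; a_1 = (1)/(10/3) = 3/10
  n = 2: D(2) = 2(2 + 7/3) = 26/3; numerator = 1(3/10) + 1(1) = 13/10; a_2 = (13/10)/(26/3) = 3/20
  n = 3: D(3) = 3(3 + 7/3) = 16; numerator = 1(3/20) + 1(3/10) = 9/20; a_3 = (9/20)/(16) = 9/320
  n = 4: D(4) = 4(4 + 7/3) = 76/3; numerator = 1(9/320) + 1(3/20) = 57/320; a_4 = (57/320)/(76/3) = 9/1280
  n = 5: D(5) = 5(5 + 7/3) = 110/3; numerator = 1(9/1280) + 1(9/320) = 9/256; a_5 = (9/256)/(110/3) = 27/28160

r = 4/3; a_0 = 1; a_1 = 3/10; a_2 = 3/20; a_3 = 9/320; a_4 = 9/1280; a_5 = 27/28160


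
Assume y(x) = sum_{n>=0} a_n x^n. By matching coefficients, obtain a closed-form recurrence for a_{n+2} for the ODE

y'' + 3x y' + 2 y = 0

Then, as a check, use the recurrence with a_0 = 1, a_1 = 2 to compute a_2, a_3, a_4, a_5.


Substitute y = sum_n a_n x^n.
y''(x) has coefficient (n+2)(n+1) a_{n+2} at x^n;
3 x y'(x) has coefficient 3 n a_n at x^n (shift);
2 y(x) has coefficient 2 a_n at x^n.
Matching x^n: (n+2)(n+1) a_{n+2} + (3n + 2) a_n = 0.
Thus a_{n+2} = (-3n - 2) / ((n+1)(n+2)) * a_n.

Check with a_0 = 1, a_1 = 2 (apply the recurrence for n = 0, 1, 2, 3): a_0 = 1, a_1 = 2, a_2 = -1, a_3 = -5/3, a_4 = 2/3, a_5 = 11/12.

a_(n+2) = (-3n - 2) / ((n+1)(n+2)) * a_n; check: a_0 = 1, a_1 = 2, a_2 = -1, a_3 = -5/3, a_4 = 2/3, a_5 = 11/12
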